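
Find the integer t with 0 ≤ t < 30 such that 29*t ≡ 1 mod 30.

Run the extended Euclidean algorithm:
30 = 1×29 + 1
29 = 29×1 + 0
gcd(29, 30) = 1, so the inverse exists.
Back-substitute for 1:
1 = 1×30 − 1×29
So 29⁻¹ ≡ −1 ≡ 29 (mod 30).

29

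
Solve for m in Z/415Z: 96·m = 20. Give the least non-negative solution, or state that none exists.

225

gcd(96, 415) = 1, so a unique solution mod 415 exists.
96⁻¹ ≡ 281 (mod 415).
m ≡ 281·20 ≡ 225 (mod 415).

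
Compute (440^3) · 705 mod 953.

265

(440)^3 ≡ 95 (mod 953)
95 · 705 = 66975 ≡ 265 (mod 953)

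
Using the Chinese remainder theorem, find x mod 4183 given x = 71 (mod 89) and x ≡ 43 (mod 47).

89⁻¹ mod 47: 89×28 ≡ 1 (mod 47), so 89⁻¹ ≡ 28.
x = 71 + 89×((43 − 71)×28 mod 47) = 71 + 89×15 = 1406.

1406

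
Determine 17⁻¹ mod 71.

Apply the Euclidean algorithm and back-substitute:
71 = 4×17 + 3
17 = 5×3 + 2
3 = 1×2 + 1
2 = 2×1 + 0
gcd(17, 71) = 1, so the inverse exists.
Back-substitute for 1:
1 = 1×3 − 1×2
  = −1×17 + 6×3
  = 6×71 − 25×17
So 17⁻¹ ≡ −25 ≡ 46 (mod 71).

46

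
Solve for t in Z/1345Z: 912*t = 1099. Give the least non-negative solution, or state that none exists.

1212

gcd(912, 1345) = 1, so a unique solution mod 1345 exists.
912⁻¹ ≡ 848 (mod 1345).
t ≡ 848*1099 ≡ 1212 (mod 1345).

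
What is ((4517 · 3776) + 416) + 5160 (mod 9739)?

4517 · 3776 = 17056192 ≡ 3203 (mod 9739)
3203 + 416 = 3619
3619 + 5160 = 8779

8779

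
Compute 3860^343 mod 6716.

Using repeated squaring:
343 in binary is 101010111, i.e. 343 = 256 + 64 + 16 + 4 + 2 + 1.
3860^1 ≡ 3860 (mod 6716)
3860^2 ≡ 3860^2 = 14899600 ≡ 3512 (mod 6716)
3860^4 ≡ 3512^2 = 12334144 ≡ 3568 (mod 6716)
3860^8 ≡ 3568^2 = 12730624 ≡ 3804 (mod 6716)
3860^16 ≡ 3804^2 = 14470416 ≡ 4152 (mod 6716)
3860^32 ≡ 4152^2 = 17239104 ≡ 5848 (mod 6716)
3860^64 ≡ 5848^2 = 34199104 ≡ 1232 (mod 6716)
3860^128 ≡ 1232^2 = 1517824 ≡ 8 (mod 6716)
3860^256 ≡ 8^2 = 64 (mod 6716)
3860^343 = 3860^256 · 3860^64 · 3860^16 · 3860^4 · 3860^2 · 3860^1 ≡ 64 · 1232 · 4152 · 3568 · 3512 · 3860 (mod 6716).
Accumulate the product:
64 · 1232 = 78848 ≡ 4972
4972 · 4152 = 20643744 ≡ 5476
5476 · 3568 = 19538368 ≡ 1524
1524 · 3512 = 5352288 ≡ 6352
6352 · 3860 = 24518720 ≡ 5320

5320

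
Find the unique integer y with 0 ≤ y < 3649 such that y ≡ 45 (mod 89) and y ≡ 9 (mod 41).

2715

89⁻¹ mod 41: 89×6 ≡ 1 (mod 41), so 89⁻¹ ≡ 6.
y = 45 + 89×((9 − 45)×6 mod 41) = 45 + 89×30 = 2715.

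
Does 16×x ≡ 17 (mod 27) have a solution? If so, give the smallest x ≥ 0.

23

gcd(16, 27) = 1, so a unique solution mod 27 exists.
16⁻¹ ≡ 22 (mod 27).
x ≡ 22×17 ≡ 23 (mod 27).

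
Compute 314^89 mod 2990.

84

Using repeated squaring:
89 in binary is 1011001, i.e. 89 = 64 + 16 + 8 + 1.
314^1 ≡ 314 (mod 2990)
314^2 ≡ 314^2 = 98596 ≡ 2916 (mod 2990)
314^4 ≡ 2916^2 = 8503056 ≡ 2486 (mod 2990)
314^8 ≡ 2486^2 = 6180196 ≡ 2856 (mod 2990)
314^16 ≡ 2856^2 = 8156736 ≡ 16 (mod 2990)
314^32 ≡ 16^2 = 256 (mod 2990)
314^64 ≡ 256^2 = 65536 ≡ 2746 (mod 2990)
314^89 = 314^64 × 314^16 × 314^8 × 314^1 ≡ 2746 × 16 × 2856 × 314 (mod 2990).
Accumulate the product:
2746 × 16 = 43936 ≡ 2076
2076 × 2856 = 5929056 ≡ 2876
2876 × 314 = 903064 ≡ 84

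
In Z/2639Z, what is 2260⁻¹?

188

Apply the Euclidean algorithm and back-substitute:
2639 = 1·2260 + 379
2260 = 5·379 + 365
379 = 1·365 + 14
365 = 26·14 + 1
14 = 14·1 + 0
gcd(2260, 2639) = 1, so the inverse exists.
Back-substitute for 1:
1 = 1·365 − 26·14
  = −26·379 + 27·365
  = 27·2260 − 161·379
  = −161·2639 + 188·2260
So 2260⁻¹ ≡ 188 (mod 2639).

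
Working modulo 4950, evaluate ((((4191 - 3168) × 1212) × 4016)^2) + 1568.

4191 - 3168 = 1023
1023 × 1212 = 1239876 ≡ 2376 (mod 4950)
2376 × 4016 = 9542016 ≡ 3366 (mod 4950)
(3366)^2 ≡ 4356 (mod 4950)
4356 + 1568 = 5924 ≡ 974 (mod 4950)

974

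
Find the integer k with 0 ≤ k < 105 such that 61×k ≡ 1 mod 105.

31

By the extended Euclidean algorithm:
105 = 1×61 + 44
61 = 1×44 + 17
44 = 2×17 + 10
17 = 1×10 + 7
10 = 1×7 + 3
7 = 2×3 + 1
3 = 3×1 + 0
gcd(61, 105) = 1, so the inverse exists.
Bézout: 1 = −18×105 + 31×61.
So 61⁻¹ ≡ 31 (mod 105).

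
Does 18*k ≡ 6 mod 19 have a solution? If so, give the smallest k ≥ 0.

gcd(18, 19) = 1, so a unique solution mod 19 exists.
18⁻¹ ≡ 18 (mod 19).
k ≡ 18*6 ≡ 13 (mod 19).

13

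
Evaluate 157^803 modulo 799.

761

157^1 ≡ 157 (mod 799)
157^2 ≡ 157^2 = 24649 ≡ 679 (mod 799)
157^4 ≡ 679^2 = 461041 ≡ 18 (mod 799)
157^8 ≡ 18^2 = 324 (mod 799)
157^16 ≡ 324^2 = 104976 ≡ 307 (mod 799)
157^32 ≡ 307^2 = 94249 ≡ 766 (mod 799)
157^64 ≡ 766^2 = 586756 ≡ 290 (mod 799)
157^128 ≡ 290^2 = 84100 ≡ 205 (mod 799)
157^256 ≡ 205^2 = 42025 ≡ 477 (mod 799)
157^512 ≡ 477^2 = 227529 ≡ 613 (mod 799)
157^803 = 157^512 * 157^256 * 157^32 * 157^2 * 157^1 ≡ 613 * 477 * 766 * 679 * 157 (mod 799).
Accumulate the product:
613 * 477 = 292401 ≡ 766
766 * 766 = 586756 ≡ 290
290 * 679 = 196910 ≡ 356
356 * 157 = 55892 ≡ 761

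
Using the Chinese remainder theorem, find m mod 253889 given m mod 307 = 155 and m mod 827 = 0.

66160

307⁻¹ mod 827: 307·132 ≡ 1 (mod 827), so 307⁻¹ ≡ 132.
m = 155 + 307·((0 − 155)·132 mod 827) = 155 + 307·215 = 66160.
Check: 66160 mod 307 = 155, 66160 mod 827 = 0. ✓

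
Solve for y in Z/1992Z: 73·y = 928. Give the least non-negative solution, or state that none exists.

40

gcd(73, 1992) = 1, so a unique solution mod 1992 exists.
73⁻¹ ≡ 1801 (mod 1992).
y ≡ 1801·928 ≡ 40 (mod 1992).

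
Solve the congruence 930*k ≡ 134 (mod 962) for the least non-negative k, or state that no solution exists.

86

gcd(930, 962) = 2, and 2 | 134, so solutions exist.
Divide through by 2: 465*k ≡ 67 (mod 481).
465⁻¹ ≡ 30 (mod 481).
k ≡ 30*67 ≡ 86 (mod 481).
The smallest non-negative solution is k = 86.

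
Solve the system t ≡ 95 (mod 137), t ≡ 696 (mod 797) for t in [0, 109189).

137⁻¹ mod 797: 137×64 ≡ 1 (mod 797), so 137⁻¹ ≡ 64.
t = 95 + 137×((696 − 95)×64 mod 797) = 95 + 137×208 = 28591.
Check: 28591 mod 137 = 95, 28591 mod 797 = 696. ✓

28591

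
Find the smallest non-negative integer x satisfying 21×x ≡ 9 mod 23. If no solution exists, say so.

7

gcd(21, 23) = 1, so a unique solution mod 23 exists.
21⁻¹ ≡ 11 (mod 23).
x ≡ 11×9 ≡ 7 (mod 23).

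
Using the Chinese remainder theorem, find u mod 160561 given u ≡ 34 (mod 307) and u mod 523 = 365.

307⁻¹ mod 523: 307*46 ≡ 1 (mod 523), so 307⁻¹ ≡ 46.
u = 34 + 307*((365 − 34)*46 mod 523) = 34 + 307*59 = 18147.
Check: 18147 mod 307 = 34, 18147 mod 523 = 365. ✓

18147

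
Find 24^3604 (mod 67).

3604 in binary is 111000010100, i.e. 3604 = 2048 + 1024 + 512 + 16 + 4.
24^1 ≡ 24 (mod 67)
24^2 ≡ 24^2 = 576 ≡ 40 (mod 67)
24^4 ≡ 40^2 = 1600 ≡ 59 (mod 67)
24^8 ≡ 59^2 = 3481 ≡ 64 (mod 67)
24^16 ≡ 64^2 = 4096 ≡ 9 (mod 67)
24^32 ≡ 9^2 = 81 ≡ 14 (mod 67)
24^64 ≡ 14^2 = 196 ≡ 62 (mod 67)
24^128 ≡ 62^2 = 3844 ≡ 25 (mod 67)
24^256 ≡ 25^2 = 625 ≡ 22 (mod 67)
24^512 ≡ 22^2 = 484 ≡ 15 (mod 67)
24^1024 ≡ 15^2 = 225 ≡ 24 (mod 67)
24^2048 ≡ 24^2 = 576 ≡ 40 (mod 67)
24^3604 = 24^2048 · 24^1024 · 24^512 · 24^16 · 24^4 ≡ 40 · 24 · 15 · 9 · 59 (mod 67).
Accumulate the product:
40 · 24 = 960 ≡ 22
22 · 15 = 330 ≡ 62
62 · 9 = 558 ≡ 22
22 · 59 = 1298 ≡ 25

25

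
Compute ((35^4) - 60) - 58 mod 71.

(35)^4 ≡ 40 (mod 71)
40 - 60 = -20 ≡ 51 (mod 71)
51 - 58 = -7 ≡ 64 (mod 71)

64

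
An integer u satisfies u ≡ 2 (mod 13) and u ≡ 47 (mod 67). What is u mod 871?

717

13⁻¹ mod 67: 13×31 ≡ 1 (mod 67), so 13⁻¹ ≡ 31.
u = 2 + 13×((47 − 2)×31 mod 67) = 2 + 13×55 = 717.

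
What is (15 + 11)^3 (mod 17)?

15 + 11 = 26 ≡ 9 (mod 17)
(9)^3 ≡ 15 (mod 17)

15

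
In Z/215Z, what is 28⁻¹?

215 = 7×28 + 19
28 = 1×19 + 9
19 = 2×9 + 1
9 = 9×1 + 0
gcd(28, 215) = 1, so the inverse exists.
Back-substitute for 1:
1 = 1×19 − 2×9
  = −2×28 + 3×19
  = 3×215 − 23×28
So 28⁻¹ ≡ −23 ≡ 192 (mod 215).

192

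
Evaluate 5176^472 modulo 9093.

9076

Compute successive squares:
5176^1 ≡ 5176 (mod 9093)
5176^2 ≡ 5176^2 = 26790976 ≡ 2998 (mod 9093)
5176^4 ≡ 2998^2 = 8988004 ≡ 4120 (mod 9093)
5176^8 ≡ 4120^2 = 16974400 ≡ 6862 (mod 9093)
5176^16 ≡ 6862^2 = 47087044 ≡ 3490 (mod 9093)
5176^32 ≡ 3490^2 = 12180100 ≡ 4573 (mod 9093)
5176^64 ≡ 4573^2 = 20912329 ≡ 7522 (mod 9093)
5176^128 ≡ 7522^2 = 56580484 ≡ 3838 (mod 9093)
5176^256 ≡ 3838^2 = 14730244 ≡ 8677 (mod 9093)
5176^472 = 5176^256 · 5176^128 · 5176^64 · 5176^16 · 5176^8 ≡ 8677 · 3838 · 7522 · 3490 · 6862 (mod 9093).
Accumulate the product:
8677 · 3838 = 33302326 ≡ 3760
3760 · 7522 = 28282720 ≡ 3490
3490 · 3490 = 12180100 ≡ 4573
4573 · 6862 = 31379926 ≡ 9076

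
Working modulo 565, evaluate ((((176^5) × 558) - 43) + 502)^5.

162

(176)^5 ≡ 31 (mod 565)
31 × 558 = 17298 ≡ 348 (mod 565)
348 - 43 = 305
305 + 502 = 807 ≡ 242 (mod 565)
(242)^5 ≡ 162 (mod 565)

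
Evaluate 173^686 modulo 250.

Using repeated squaring:
686 in binary is 1010101110, i.e. 686 = 512 + 128 + 32 + 8 + 4 + 2.
173^1 ≡ 173 (mod 250)
173^2 ≡ 173^2 = 29929 ≡ 179 (mod 250)
173^4 ≡ 179^2 = 32041 ≡ 41 (mod 250)
173^8 ≡ 41^2 = 1681 ≡ 181 (mod 250)
173^16 ≡ 181^2 = 32761 ≡ 11 (mod 250)
173^32 ≡ 11^2 = 121 (mod 250)
173^64 ≡ 121^2 = 14641 ≡ 141 (mod 250)
173^128 ≡ 141^2 = 19881 ≡ 131 (mod 250)
173^256 ≡ 131^2 = 17161 ≡ 161 (mod 250)
173^512 ≡ 161^2 = 25921 ≡ 171 (mod 250)
173^686 = 173^512 * 173^128 * 173^32 * 173^8 * 173^4 * 173^2 ≡ 171 * 131 * 121 * 181 * 41 * 179 (mod 250).
Accumulate the product:
171 * 131 = 22401 ≡ 151
151 * 121 = 18271 ≡ 21
21 * 181 = 3801 ≡ 51
51 * 41 = 2091 ≡ 91
91 * 179 = 16289 ≡ 39

39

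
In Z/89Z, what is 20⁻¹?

Apply the Euclidean algorithm and back-substitute:
89 = 4*20 + 9
20 = 2*9 + 2
9 = 4*2 + 1
2 = 2*1 + 0
gcd(20, 89) = 1, so the inverse exists.
Bézout: 1 = 9*89 − 40*20.
So 20⁻¹ ≡ −40 ≡ 49 (mod 89).

49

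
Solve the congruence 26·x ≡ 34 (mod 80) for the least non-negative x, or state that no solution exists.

29

gcd(26, 80) = 2, and 2 | 34, so solutions exist.
Divide through by 2: 13·x ≡ 17 mod 40.
13⁻¹ ≡ 37 (mod 40).
x ≡ 37·17 ≡ 29 (mod 40).
The smallest non-negative solution is x = 29.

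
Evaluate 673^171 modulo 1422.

By square-and-multiply:
171 in binary is 10101011, i.e. 171 = 128 + 32 + 8 + 2 + 1.
673^1 ≡ 673 (mod 1422)
673^2 ≡ 673^2 = 452929 ≡ 733 (mod 1422)
673^4 ≡ 733^2 = 537289 ≡ 1195 (mod 1422)
673^8 ≡ 1195^2 = 1428025 ≡ 337 (mod 1422)
673^16 ≡ 337^2 = 113569 ≡ 1231 (mod 1422)
673^32 ≡ 1231^2 = 1515361 ≡ 931 (mod 1422)
673^64 ≡ 931^2 = 866761 ≡ 763 (mod 1422)
673^128 ≡ 763^2 = 582169 ≡ 571 (mod 1422)
673^171 = 673^128 * 673^32 * 673^8 * 673^2 * 673^1 ≡ 571 * 931 * 337 * 733 * 673 (mod 1422).
Accumulate the product:
571 * 931 = 531601 ≡ 1195
1195 * 337 = 402715 ≡ 289
289 * 733 = 211837 ≡ 1381
1381 * 673 = 929413 ≡ 847

847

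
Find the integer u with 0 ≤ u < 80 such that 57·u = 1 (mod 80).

By the extended Euclidean algorithm:
80 = 1·57 + 23
57 = 2·23 + 11
23 = 2·11 + 1
11 = 11·1 + 0
gcd(57, 80) = 1, so the inverse exists.
Bézout: 1 = 5·80 − 7·57.
So 57⁻¹ ≡ −7 ≡ 73 (mod 80).

73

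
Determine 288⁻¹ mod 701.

701 = 2*288 + 125
288 = 2*125 + 38
125 = 3*38 + 11
38 = 3*11 + 5
11 = 2*5 + 1
5 = 5*1 + 0
gcd(288, 701) = 1, so the inverse exists.
Back-substitute for 1:
1 = 1*11 − 2*5
  = −2*38 + 7*11
  = 7*125 − 23*38
  = −23*288 + 53*125
  = 53*701 − 129*288
So 288⁻¹ ≡ −129 ≡ 572 (mod 701).

572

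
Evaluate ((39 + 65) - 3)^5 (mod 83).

39 + 65 = 104 ≡ 21 (mod 83)
21 - 3 = 18
(18)^5 ≡ 73 (mod 83)

73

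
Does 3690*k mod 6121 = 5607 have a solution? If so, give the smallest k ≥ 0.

gcd(3690, 6121) = 1, so a unique solution mod 6121 exists.
3690⁻¹ ≡ 4925 (mod 6121).
k ≡ 4925*5607 ≡ 2644 (mod 6121).

2644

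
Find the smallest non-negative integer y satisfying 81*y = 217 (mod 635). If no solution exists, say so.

gcd(81, 635) = 1, so a unique solution mod 635 exists.
81⁻¹ ≡ 196 (mod 635).
y ≡ 196*217 ≡ 622 (mod 635).

622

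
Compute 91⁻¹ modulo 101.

Apply the Euclidean algorithm and back-substitute:
101 = 1×91 + 10
91 = 9×10 + 1
10 = 10×1 + 0
gcd(91, 101) = 1, so the inverse exists.
Bézout: 1 = −9×101 + 10×91.
So 91⁻¹ ≡ 10 (mod 101).

10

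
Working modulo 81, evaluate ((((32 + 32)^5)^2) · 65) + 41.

32 + 32 = 64
(64)^5 ≡ 73 (mod 81)
(73)^2 ≡ 64 (mod 81)
64 · 65 = 4160 ≡ 29 (mod 81)
29 + 41 = 70

70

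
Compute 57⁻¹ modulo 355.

218

Apply the Euclidean algorithm and back-substitute:
355 = 6*57 + 13
57 = 4*13 + 5
13 = 2*5 + 3
5 = 1*3 + 2
3 = 1*2 + 1
2 = 2*1 + 0
gcd(57, 355) = 1, so the inverse exists.
Back-substitute for 1:
1 = 1*3 − 1*2
  = −1*5 + 2*3
  = 2*13 − 5*5
  = −5*57 + 22*13
  = 22*355 − 137*57
So 57⁻¹ ≡ −137 ≡ 218 (mod 355).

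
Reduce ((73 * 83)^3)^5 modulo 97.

73 * 83 = 6059 ≡ 45 (mod 97)
(45)^3 ≡ 42 (mod 97)
(42)^5 ≡ 28 (mod 97)

28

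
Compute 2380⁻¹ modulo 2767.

Run the extended Euclidean algorithm:
2767 = 1×2380 + 387
2380 = 6×387 + 58
387 = 6×58 + 39
58 = 1×39 + 19
39 = 2×19 + 1
19 = 19×1 + 0
gcd(2380, 2767) = 1, so the inverse exists.
Back-substitute for 1:
1 = 1×39 − 2×19
  = −2×58 + 3×39
  = 3×387 − 20×58
  = −20×2380 + 123×387
  = 123×2767 − 143×2380
So 2380⁻¹ ≡ −143 ≡ 2624 (mod 2767).

2624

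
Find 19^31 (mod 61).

19

19^1 ≡ 19 (mod 61)
19^2 ≡ 19^2 = 361 ≡ 56 (mod 61)
19^4 ≡ 56^2 = 3136 ≡ 25 (mod 61)
19^8 ≡ 25^2 = 625 ≡ 15 (mod 61)
19^16 ≡ 15^2 = 225 ≡ 42 (mod 61)
19^31 = 19^16 × 19^8 × 19^4 × 19^2 × 19^1 ≡ 42 × 15 × 25 × 56 × 19 (mod 61).
Accumulate the product:
42 × 15 = 630 ≡ 20
20 × 25 = 500 ≡ 12
12 × 56 = 672 ≡ 1
1 × 19 = 19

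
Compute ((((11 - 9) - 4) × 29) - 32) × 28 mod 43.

11 - 9 = 2
2 - 4 = -2 ≡ 41 (mod 43)
41 × 29 = 1189 ≡ 28 (mod 43)
28 - 32 = -4 ≡ 39 (mod 43)
39 × 28 = 1092 ≡ 17 (mod 43)

17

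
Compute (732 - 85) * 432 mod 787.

732 - 85 = 647
647 * 432 = 279504 ≡ 119 (mod 787)

119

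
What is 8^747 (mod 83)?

Using repeated squaring:
747 in binary is 1011101011, i.e. 747 = 512 + 128 + 64 + 32 + 8 + 2 + 1.
8^1 ≡ 8 (mod 83)
8^2 ≡ 8^2 = 64 (mod 83)
8^4 ≡ 64^2 = 4096 ≡ 29 (mod 83)
8^8 ≡ 29^2 = 841 ≡ 11 (mod 83)
8^16 ≡ 11^2 = 121 ≡ 38 (mod 83)
8^32 ≡ 38^2 = 1444 ≡ 33 (mod 83)
8^64 ≡ 33^2 = 1089 ≡ 10 (mod 83)
8^128 ≡ 10^2 = 100 ≡ 17 (mod 83)
8^256 ≡ 17^2 = 289 ≡ 40 (mod 83)
8^512 ≡ 40^2 = 1600 ≡ 23 (mod 83)
8^747 = 8^512 × 8^128 × 8^64 × 8^32 × 8^8 × 8^2 × 8^1 ≡ 23 × 17 × 10 × 33 × 11 × 64 × 8 (mod 83).
Accumulate the product:
23 × 17 = 391 ≡ 59
59 × 10 = 590 ≡ 9
9 × 33 = 297 ≡ 48
48 × 11 = 528 ≡ 30
30 × 64 = 1920 ≡ 11
11 × 8 = 88 ≡ 5

5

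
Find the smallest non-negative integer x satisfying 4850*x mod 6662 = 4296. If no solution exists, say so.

gcd(4850, 6662) = 2, and 2 | 4296, so solutions exist.
Divide through by 2: 2425*x ≡ 2148 (mod 3331).
2425⁻¹ ≡ 864 (mod 3331).
x ≡ 864*2148 ≡ 505 (mod 3331).
The smallest non-negative solution is x = 505.

505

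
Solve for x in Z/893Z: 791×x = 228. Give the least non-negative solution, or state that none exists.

418

gcd(791, 893) = 1, so a unique solution mod 893 exists.
791⁻¹ ≡ 464 (mod 893).
x ≡ 464×228 ≡ 418 (mod 893).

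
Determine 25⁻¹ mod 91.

91 = 3×25 + 16
25 = 1×16 + 9
16 = 1×9 + 7
9 = 1×7 + 2
7 = 3×2 + 1
2 = 2×1 + 0
gcd(25, 91) = 1, so the inverse exists.
Back-substitute for 1:
1 = 1×7 − 3×2
  = −3×9 + 4×7
  = 4×16 − 7×9
  = −7×25 + 11×16
  = 11×91 − 40×25
So 25⁻¹ ≡ −40 ≡ 51 (mod 91).

51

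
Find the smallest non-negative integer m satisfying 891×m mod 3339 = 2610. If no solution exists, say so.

gcd(891, 3339) = 9, and 9 | 2610, so solutions exist.
Divide through by 9: 99×m = 290 (mod 371).
99⁻¹ ≡ 15 (mod 371).
m ≡ 15×290 ≡ 269 (mod 371).
The smallest non-negative solution is m = 269.

269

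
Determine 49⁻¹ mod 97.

Apply the Euclidean algorithm and back-substitute:
97 = 1*49 + 48
49 = 1*48 + 1
48 = 48*1 + 0
gcd(49, 97) = 1, so the inverse exists.
Back-substitute for 1:
1 = 1*49 − 1*48
  = −1*97 + 2*49
So 49⁻¹ ≡ 2 (mod 97).

2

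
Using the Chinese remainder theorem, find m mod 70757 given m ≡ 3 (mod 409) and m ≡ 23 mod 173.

19226

409⁻¹ mod 173: 409·11 ≡ 1 (mod 173), so 409⁻¹ ≡ 11.
m = 3 + 409·((23 − 3)·11 mod 173) = 3 + 409·47 = 19226.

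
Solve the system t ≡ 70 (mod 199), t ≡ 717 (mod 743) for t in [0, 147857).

199⁻¹ mod 743: 199*687 ≡ 1 (mod 743), so 199⁻¹ ≡ 687.
t = 70 + 199*((717 − 70)*687 mod 743) = 70 + 199*175 = 34895.

34895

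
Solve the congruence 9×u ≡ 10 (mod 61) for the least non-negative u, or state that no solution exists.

gcd(9, 61) = 1, so a unique solution mod 61 exists.
9⁻¹ ≡ 34 (mod 61).
u ≡ 34×10 ≡ 35 (mod 61).

35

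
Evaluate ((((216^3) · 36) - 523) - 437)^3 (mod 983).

(216)^3 ≡ 963 (mod 983)
963 · 36 = 34668 ≡ 263 (mod 983)
263 - 523 = -260 ≡ 723 (mod 983)
723 - 437 = 286
(286)^3 ≡ 222 (mod 983)

222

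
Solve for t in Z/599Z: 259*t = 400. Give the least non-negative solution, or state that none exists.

175

gcd(259, 599) = 1, so a unique solution mod 599 exists.
259⁻¹ ≡ 562 (mod 599).
t ≡ 562*400 ≡ 175 (mod 599).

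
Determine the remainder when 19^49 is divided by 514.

49 in binary is 110001, i.e. 49 = 32 + 16 + 1.
19^1 ≡ 19 (mod 514)
19^2 ≡ 19^2 = 361 (mod 514)
19^4 ≡ 361^2 = 130321 ≡ 279 (mod 514)
19^8 ≡ 279^2 = 77841 ≡ 227 (mod 514)
19^16 ≡ 227^2 = 51529 ≡ 129 (mod 514)
19^32 ≡ 129^2 = 16641 ≡ 193 (mod 514)
19^49 = 19^32 * 19^16 * 19^1 ≡ 193 * 129 * 19 (mod 514).
Accumulate the product:
193 * 129 = 24897 ≡ 225
225 * 19 = 4275 ≡ 163

163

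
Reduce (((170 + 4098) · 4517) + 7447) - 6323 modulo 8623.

170 + 4098 = 4268
4268 · 4517 = 19278556 ≡ 6151 (mod 8623)
6151 + 7447 = 13598 ≡ 4975 (mod 8623)
4975 - 6323 = -1348 ≡ 7275 (mod 8623)

7275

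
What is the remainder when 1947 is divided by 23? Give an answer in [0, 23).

15

1947 = 84·23 + 15, so 1947 ≡ 15 (mod 23).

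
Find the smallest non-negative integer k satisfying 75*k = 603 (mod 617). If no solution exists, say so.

551

gcd(75, 617) = 1, so a unique solution mod 617 exists.
75⁻¹ ≡ 181 (mod 617).
k ≡ 181*603 ≡ 551 (mod 617).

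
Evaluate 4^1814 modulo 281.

Compute successive squares:
4^1 ≡ 4 (mod 281)
4^2 ≡ 4^2 = 16 (mod 281)
4^4 ≡ 16^2 = 256 (mod 281)
4^8 ≡ 256^2 = 65536 ≡ 63 (mod 281)
4^16 ≡ 63^2 = 3969 ≡ 35 (mod 281)
4^32 ≡ 35^2 = 1225 ≡ 101 (mod 281)
4^64 ≡ 101^2 = 10201 ≡ 85 (mod 281)
4^128 ≡ 85^2 = 7225 ≡ 200 (mod 281)
4^256 ≡ 200^2 = 40000 ≡ 98 (mod 281)
4^512 ≡ 98^2 = 9604 ≡ 50 (mod 281)
4^1024 ≡ 50^2 = 2500 ≡ 252 (mod 281)
4^1814 = 4^1024 × 4^512 × 4^256 × 4^16 × 4^4 × 4^2 ≡ 252 × 50 × 98 × 35 × 256 × 16 (mod 281).
Accumulate the product:
252 × 50 = 12600 ≡ 236
236 × 98 = 23128 ≡ 86
86 × 35 = 3010 ≡ 200
200 × 256 = 51200 ≡ 58
58 × 16 = 928 ≡ 85

85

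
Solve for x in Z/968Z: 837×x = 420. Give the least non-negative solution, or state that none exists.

gcd(837, 968) = 1, so a unique solution mod 968 exists.
837⁻¹ ≡ 133 (mod 968).
x ≡ 133×420 ≡ 684 (mod 968).

684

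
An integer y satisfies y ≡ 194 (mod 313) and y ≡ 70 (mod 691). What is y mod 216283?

107866

313⁻¹ mod 691: 313×287 ≡ 1 (mod 691), so 313⁻¹ ≡ 287.
y = 194 + 313×((70 − 194)×287 mod 691) = 194 + 313×344 = 107866.
Check: 107866 mod 313 = 194, 107866 mod 691 = 70. ✓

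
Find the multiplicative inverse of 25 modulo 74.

3

Run the extended Euclidean algorithm:
74 = 2·25 + 24
25 = 1·24 + 1
24 = 24·1 + 0
gcd(25, 74) = 1, so the inverse exists.
Bézout: 1 = −1·74 + 3·25.
So 25⁻¹ ≡ 3 (mod 74).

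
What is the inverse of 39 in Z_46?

Run the extended Euclidean algorithm:
46 = 1*39 + 7
39 = 5*7 + 4
7 = 1*4 + 3
4 = 1*3 + 1
3 = 3*1 + 0
gcd(39, 46) = 1, so the inverse exists.
Back-substitute for 1:
1 = 1*4 − 1*3
  = −1*7 + 2*4
  = 2*39 − 11*7
  = −11*46 + 13*39
So 39⁻¹ ≡ 13 (mod 46).

13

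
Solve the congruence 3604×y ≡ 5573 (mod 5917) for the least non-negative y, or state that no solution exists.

gcd(3604, 5917) = 1, so a unique solution mod 5917 exists.
3604⁻¹ ≡ 110 (mod 5917).
y ≡ 110×5573 ≡ 3579 (mod 5917).

3579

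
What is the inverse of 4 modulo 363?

Run the extended Euclidean algorithm:
363 = 90*4 + 3
4 = 1*3 + 1
3 = 3*1 + 0
gcd(4, 363) = 1, so the inverse exists.
Back-substitute for 1:
1 = 1*4 − 1*3
  = −1*363 + 91*4
So 4⁻¹ ≡ 91 (mod 363).

91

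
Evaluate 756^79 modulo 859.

640

By square-and-multiply:
79 in binary is 1001111, i.e. 79 = 64 + 8 + 4 + 2 + 1.
756^1 ≡ 756 (mod 859)
756^2 ≡ 756^2 = 571536 ≡ 301 (mod 859)
756^4 ≡ 301^2 = 90601 ≡ 406 (mod 859)
756^8 ≡ 406^2 = 164836 ≡ 767 (mod 859)
756^16 ≡ 767^2 = 588289 ≡ 733 (mod 859)
756^32 ≡ 733^2 = 537289 ≡ 414 (mod 859)
756^64 ≡ 414^2 = 171396 ≡ 455 (mod 859)
756^79 = 756^64 · 756^8 · 756^4 · 756^2 · 756^1 ≡ 455 · 767 · 406 · 301 · 756 (mod 859).
Accumulate the product:
455 · 767 = 348985 ≡ 231
231 · 406 = 93786 ≡ 155
155 · 301 = 46655 ≡ 269
269 · 756 = 203364 ≡ 640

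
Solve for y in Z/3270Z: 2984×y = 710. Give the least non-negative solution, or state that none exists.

gcd(2984, 3270) = 2, and 2 | 710, so solutions exist.
Divide through by 2: 1492×y ≡ 355 mod 1635.
1492⁻¹ ≡ 343 (mod 1635).
y ≡ 343×355 ≡ 775 (mod 1635).
The smallest non-negative solution is y = 775.

775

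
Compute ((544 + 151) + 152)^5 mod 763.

544 + 151 = 695
695 + 152 = 847 ≡ 84 (mod 763)
(84)^5 ≡ 448 (mod 763)

448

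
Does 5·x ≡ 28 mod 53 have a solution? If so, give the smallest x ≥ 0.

gcd(5, 53) = 1, so a unique solution mod 53 exists.
5⁻¹ ≡ 32 (mod 53).
x ≡ 32·28 ≡ 48 (mod 53).

48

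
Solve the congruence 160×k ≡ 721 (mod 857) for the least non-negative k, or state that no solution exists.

42

gcd(160, 857) = 1, so a unique solution mod 857 exists.
160⁻¹ ≡ 466 (mod 857).
k ≡ 466×721 ≡ 42 (mod 857).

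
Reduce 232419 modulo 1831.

232419 = 126×1831 + 1713, so 232419 ≡ 1713 (mod 1831).

1713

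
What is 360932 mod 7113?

360932 = 50×7113 + 5282, so 360932 ≡ 5282 (mod 7113).

5282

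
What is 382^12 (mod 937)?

235

Compute successive squares:
382^1 ≡ 382 (mod 937)
382^2 ≡ 382^2 = 145924 ≡ 689 (mod 937)
382^4 ≡ 689^2 = 474721 ≡ 599 (mod 937)
382^8 ≡ 599^2 = 358801 ≡ 867 (mod 937)
382^12 = 382^8 × 382^4 ≡ 867 × 599 (mod 937).
867 × 599 = 519333 ≡ 235 (mod 937).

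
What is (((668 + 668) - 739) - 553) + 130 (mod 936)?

174

668 + 668 = 1336 ≡ 400 (mod 936)
400 - 739 = -339 ≡ 597 (mod 936)
597 - 553 = 44
44 + 130 = 174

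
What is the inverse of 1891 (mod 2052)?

1351

Run the extended Euclidean algorithm:
2052 = 1*1891 + 161
1891 = 11*161 + 120
161 = 1*120 + 41
120 = 2*41 + 38
41 = 1*38 + 3
38 = 12*3 + 2
3 = 1*2 + 1
2 = 2*1 + 0
gcd(1891, 2052) = 1, so the inverse exists.
Back-substitute for 1:
1 = 1*3 − 1*2
  = −1*38 + 13*3
  = 13*41 − 14*38
  = −14*120 + 41*41
  = 41*161 − 55*120
  = −55*1891 + 646*161
  = 646*2052 − 701*1891
So 1891⁻¹ ≡ −701 ≡ 1351 (mod 2052).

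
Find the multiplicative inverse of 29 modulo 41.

17

41 = 1·29 + 12
29 = 2·12 + 5
12 = 2·5 + 2
5 = 2·2 + 1
2 = 2·1 + 0
gcd(29, 41) = 1, so the inverse exists.
Bézout: 1 = −12·41 + 17·29.
So 29⁻¹ ≡ 17 (mod 41).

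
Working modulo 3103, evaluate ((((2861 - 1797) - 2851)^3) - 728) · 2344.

2861 - 1797 = 1064
1064 - 2851 = -1787 ≡ 1316 (mod 3103)
(1316)^3 ≡ 26 (mod 3103)
26 - 728 = -702 ≡ 2401 (mod 3103)
2401 · 2344 = 5627944 ≡ 2205 (mod 3103)

2205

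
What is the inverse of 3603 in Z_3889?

2570

By the extended Euclidean algorithm:
3889 = 1·3603 + 286
3603 = 12·286 + 171
286 = 1·171 + 115
171 = 1·115 + 56
115 = 2·56 + 3
56 = 18·3 + 2
3 = 1·2 + 1
2 = 2·1 + 0
gcd(3603, 3889) = 1, so the inverse exists.
Bézout: 1 = 1222·3889 − 1319·3603.
So 3603⁻¹ ≡ −1319 ≡ 2570 (mod 3889).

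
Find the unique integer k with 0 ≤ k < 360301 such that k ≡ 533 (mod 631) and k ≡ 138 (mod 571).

26404

631⁻¹ mod 571: 631·276 ≡ 1 (mod 571), so 631⁻¹ ≡ 276.
k = 533 + 631·((138 − 533)·276 mod 571) = 533 + 631·41 = 26404.
Check: 26404 mod 631 = 533, 26404 mod 571 = 138. ✓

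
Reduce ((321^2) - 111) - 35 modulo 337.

110

(321)^2 ≡ 256 (mod 337)
256 - 111 = 145
145 - 35 = 110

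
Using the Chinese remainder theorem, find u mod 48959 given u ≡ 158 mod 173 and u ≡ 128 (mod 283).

4656

173⁻¹ mod 283: 173×18 ≡ 1 (mod 283), so 173⁻¹ ≡ 18.
u = 158 + 173×((128 − 158)×18 mod 283) = 158 + 173×26 = 4656.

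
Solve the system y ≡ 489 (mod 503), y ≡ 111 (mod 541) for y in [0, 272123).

503⁻¹ mod 541: 503×242 ≡ 1 (mod 541), so 503⁻¹ ≡ 242.
y = 489 + 503×((111 − 489)×242 mod 541) = 489 + 503×494 = 248971.

248971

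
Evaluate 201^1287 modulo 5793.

201^1 ≡ 201 (mod 5793)
201^2 ≡ 201^2 = 40401 ≡ 5643 (mod 5793)
201^4 ≡ 5643^2 = 31843449 ≡ 5121 (mod 5793)
201^8 ≡ 5121^2 = 26224641 ≡ 5523 (mod 5793)
201^16 ≡ 5523^2 = 30503529 ≡ 3384 (mod 5793)
201^32 ≡ 3384^2 = 11451456 ≡ 4488 (mod 5793)
201^64 ≡ 4488^2 = 20142144 ≡ 5676 (mod 5793)
201^128 ≡ 5676^2 = 32216976 ≡ 2103 (mod 5793)
201^256 ≡ 2103^2 = 4422609 ≡ 2550 (mod 5793)
201^512 ≡ 2550^2 = 6502500 ≡ 2754 (mod 5793)
201^1024 ≡ 2754^2 = 7584516 ≡ 1479 (mod 5793)
201^1287 = 201^1024 * 201^256 * 201^4 * 201^2 * 201^1 ≡ 1479 * 2550 * 5121 * 5643 * 201 (mod 5793).
Accumulate the product:
1479 * 2550 = 3771450 ≡ 207
207 * 5121 = 1060047 ≡ 5721
5721 * 5643 = 32283603 ≡ 5007
5007 * 201 = 1006407 ≡ 4218

4218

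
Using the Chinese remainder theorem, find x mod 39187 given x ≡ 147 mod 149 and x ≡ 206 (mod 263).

10726

149⁻¹ mod 263: 149×233 ≡ 1 (mod 263), so 149⁻¹ ≡ 233.
x = 147 + 149×((206 − 147)×233 mod 263) = 147 + 149×71 = 10726.
Check: 10726 mod 149 = 147, 10726 mod 263 = 206. ✓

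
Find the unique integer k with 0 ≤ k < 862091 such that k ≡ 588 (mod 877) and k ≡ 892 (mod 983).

469783

877⁻¹ mod 983: 877*102 ≡ 1 (mod 983), so 877⁻¹ ≡ 102.
k = 588 + 877*((892 − 588)*102 mod 983) = 588 + 877*535 = 469783.
Check: 469783 mod 877 = 588, 469783 mod 983 = 892. ✓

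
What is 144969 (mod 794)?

144969 = 182*794 + 461, so 144969 ≡ 461 (mod 794).

461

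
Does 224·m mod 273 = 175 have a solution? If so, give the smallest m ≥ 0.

gcd(224, 273) = 7, and 7 | 175, so solutions exist.
Divide through by 7: 32·m = 25 (mod 39).
32⁻¹ ≡ 11 (mod 39).
m ≡ 11·25 ≡ 2 (mod 39).
The smallest non-negative solution is m = 2.

2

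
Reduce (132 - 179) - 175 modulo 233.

11

132 - 179 = -47 ≡ 186 (mod 233)
186 - 175 = 11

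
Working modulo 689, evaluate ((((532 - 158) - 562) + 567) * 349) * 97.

532 - 158 = 374
374 - 562 = -188 ≡ 501 (mod 689)
501 + 567 = 1068 ≡ 379 (mod 689)
379 * 349 = 132271 ≡ 672 (mod 689)
672 * 97 = 65184 ≡ 418 (mod 689)

418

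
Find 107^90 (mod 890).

Using repeated squaring:
90 in binary is 1011010, i.e. 90 = 64 + 16 + 8 + 2.
107^1 ≡ 107 (mod 890)
107^2 ≡ 107^2 = 11449 ≡ 769 (mod 890)
107^4 ≡ 769^2 = 591361 ≡ 401 (mod 890)
107^8 ≡ 401^2 = 160801 ≡ 601 (mod 890)
107^16 ≡ 601^2 = 361201 ≡ 751 (mod 890)
107^32 ≡ 751^2 = 564001 ≡ 631 (mod 890)
107^64 ≡ 631^2 = 398161 ≡ 331 (mod 890)
107^90 = 107^64 × 107^16 × 107^8 × 107^2 ≡ 331 × 751 × 601 × 769 (mod 890).
Accumulate the product:
331 × 751 = 248581 ≡ 271
271 × 601 = 162871 ≡ 1
1 × 769 = 769

769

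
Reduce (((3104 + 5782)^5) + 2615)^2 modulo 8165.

3104 + 5782 = 8886 ≡ 721 (mod 8165)
(721)^5 ≡ 591 (mod 8165)
591 + 2615 = 3206
(3206)^2 ≡ 6866 (mod 8165)

6866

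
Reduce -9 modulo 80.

71

-9 = -1·80 + 71, so -9 ≡ 71 (mod 80).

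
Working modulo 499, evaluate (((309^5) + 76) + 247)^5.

(309)^5 ≡ 275 (mod 499)
275 + 76 = 351
351 + 247 = 598 ≡ 99 (mod 499)
(99)^5 ≡ 415 (mod 499)

415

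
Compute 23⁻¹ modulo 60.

60 = 2*23 + 14
23 = 1*14 + 9
14 = 1*9 + 5
9 = 1*5 + 4
5 = 1*4 + 1
4 = 4*1 + 0
gcd(23, 60) = 1, so the inverse exists.
Back-substitute for 1:
1 = 1*5 − 1*4
  = −1*9 + 2*5
  = 2*14 − 3*9
  = −3*23 + 5*14
  = 5*60 − 13*23
So 23⁻¹ ≡ −13 ≡ 47 (mod 60).

47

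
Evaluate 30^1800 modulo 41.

1

Compute successive squares:
1800 in binary is 11100001000, i.e. 1800 = 1024 + 512 + 256 + 8.
30^1 ≡ 30 (mod 41)
30^2 ≡ 30^2 = 900 ≡ 39 (mod 41)
30^4 ≡ 39^2 = 1521 ≡ 4 (mod 41)
30^8 ≡ 4^2 = 16 (mod 41)
30^16 ≡ 16^2 = 256 ≡ 10 (mod 41)
30^32 ≡ 10^2 = 100 ≡ 18 (mod 41)
30^64 ≡ 18^2 = 324 ≡ 37 (mod 41)
30^128 ≡ 37^2 = 1369 ≡ 16 (mod 41)
30^256 ≡ 16^2 = 256 ≡ 10 (mod 41)
30^512 ≡ 10^2 = 100 ≡ 18 (mod 41)
30^1024 ≡ 18^2 = 324 ≡ 37 (mod 41)
30^1800 = 30^1024 * 30^512 * 30^256 * 30^8 ≡ 37 * 18 * 10 * 16 (mod 41).
Accumulate the product:
37 * 18 = 666 ≡ 10
10 * 10 = 100 ≡ 18
18 * 16 = 288 ≡ 1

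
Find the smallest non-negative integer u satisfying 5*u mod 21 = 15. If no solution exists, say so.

3

gcd(5, 21) = 1, so a unique solution mod 21 exists.
5⁻¹ ≡ 17 (mod 21).
u ≡ 17*15 ≡ 3 (mod 21).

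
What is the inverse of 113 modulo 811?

689

Run the extended Euclidean algorithm:
811 = 7·113 + 20
113 = 5·20 + 13
20 = 1·13 + 7
13 = 1·7 + 6
7 = 1·6 + 1
6 = 6·1 + 0
gcd(113, 811) = 1, so the inverse exists.
Bézout: 1 = 17·811 − 122·113.
So 113⁻¹ ≡ −122 ≡ 689 (mod 811).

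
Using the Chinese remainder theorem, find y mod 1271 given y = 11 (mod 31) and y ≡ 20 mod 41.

1127

31⁻¹ mod 41: 31×4 ≡ 1 (mod 41), so 31⁻¹ ≡ 4.
y = 11 + 31×((20 − 11)×4 mod 41) = 11 + 31×36 = 1127.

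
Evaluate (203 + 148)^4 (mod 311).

203 + 148 = 351 ≡ 40 (mod 311)
(40)^4 ≡ 159 (mod 311)

159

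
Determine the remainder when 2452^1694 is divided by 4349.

Using repeated squaring:
1694 in binary is 11010011110, i.e. 1694 = 1024 + 512 + 128 + 16 + 8 + 4 + 2.
2452^1 ≡ 2452 (mod 4349)
2452^2 ≡ 2452^2 = 6012304 ≡ 1986 (mod 4349)
2452^4 ≡ 1986^2 = 3944196 ≡ 4002 (mod 4349)
2452^8 ≡ 4002^2 = 16016004 ≡ 2986 (mod 4349)
2452^16 ≡ 2986^2 = 8916196 ≡ 746 (mod 4349)
2452^32 ≡ 746^2 = 556516 ≡ 4193 (mod 4349)
2452^64 ≡ 4193^2 = 17581249 ≡ 2591 (mod 4349)
2452^128 ≡ 2591^2 = 6713281 ≡ 2774 (mod 4349)
2452^256 ≡ 2774^2 = 7695076 ≡ 1695 (mod 4349)
2452^512 ≡ 1695^2 = 2873025 ≡ 2685 (mod 4349)
2452^1024 ≡ 2685^2 = 7209225 ≡ 2932 (mod 4349)
2452^1694 = 2452^1024 · 2452^512 · 2452^128 · 2452^16 · 2452^8 · 2452^4 · 2452^2 ≡ 2932 · 2685 · 2774 · 746 · 2986 · 4002 · 1986 (mod 4349).
Accumulate the product:
2932 · 2685 = 7872420 ≡ 730
730 · 2774 = 2025020 ≡ 2735
2735 · 746 = 2040310 ≡ 629
629 · 2986 = 1878194 ≡ 3775
3775 · 4002 = 15107550 ≡ 3473
3473 · 1986 = 6897378 ≡ 4213

4213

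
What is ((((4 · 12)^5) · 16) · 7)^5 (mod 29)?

11

4 · 12 = 48 ≡ 19 (mod 29)
(19)^5 ≡ 21 (mod 29)
21 · 16 = 336 ≡ 17 (mod 29)
17 · 7 = 119 ≡ 3 (mod 29)
(3)^5 ≡ 11 (mod 29)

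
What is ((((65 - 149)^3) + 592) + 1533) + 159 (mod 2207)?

1056

65 - 149 = -84 ≡ 2123 (mod 2207)
(2123)^3 ≡ 979 (mod 2207)
979 + 592 = 1571
1571 + 1533 = 3104 ≡ 897 (mod 2207)
897 + 159 = 1056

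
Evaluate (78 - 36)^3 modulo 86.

78 - 36 = 42
(42)^3 ≡ 42 (mod 86)

42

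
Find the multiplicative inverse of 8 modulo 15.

2

Run the extended Euclidean algorithm:
15 = 1*8 + 7
8 = 1*7 + 1
7 = 7*1 + 0
gcd(8, 15) = 1, so the inverse exists.
Back-substitute for 1:
1 = 1*8 − 1*7
  = −1*15 + 2*8
So 8⁻¹ ≡ 2 (mod 15).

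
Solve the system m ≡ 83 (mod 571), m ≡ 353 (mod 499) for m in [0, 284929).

215921

571⁻¹ mod 499: 571·201 ≡ 1 (mod 499), so 571⁻¹ ≡ 201.
m = 83 + 571·((353 − 83)·201 mod 499) = 83 + 571·378 = 215921.
Check: 215921 mod 571 = 83, 215921 mod 499 = 353. ✓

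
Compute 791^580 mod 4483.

By square-and-multiply:
580 in binary is 1001000100, i.e. 580 = 512 + 64 + 4.
791^1 ≡ 791 (mod 4483)
791^2 ≡ 791^2 = 625681 ≡ 2544 (mod 4483)
791^4 ≡ 2544^2 = 6471936 ≡ 2967 (mod 4483)
791^8 ≡ 2967^2 = 8803089 ≡ 2960 (mod 4483)
791^16 ≡ 2960^2 = 8761600 ≡ 1818 (mod 4483)
791^32 ≡ 1818^2 = 3305124 ≡ 1153 (mod 4483)
791^64 ≡ 1153^2 = 1329409 ≡ 2441 (mod 4483)
791^128 ≡ 2441^2 = 5958481 ≡ 574 (mod 4483)
791^256 ≡ 574^2 = 329476 ≡ 2217 (mod 4483)
791^512 ≡ 2217^2 = 4915089 ≡ 1721 (mod 4483)
791^580 = 791^512 · 791^64 · 791^4 ≡ 1721 · 2441 · 2967 (mod 4483).
Accumulate the product:
1721 · 2441 = 4200961 ≡ 390
390 · 2967 = 1157130 ≡ 516

516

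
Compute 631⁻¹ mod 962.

93

Apply the Euclidean algorithm and back-substitute:
962 = 1*631 + 331
631 = 1*331 + 300
331 = 1*300 + 31
300 = 9*31 + 21
31 = 1*21 + 10
21 = 2*10 + 1
10 = 10*1 + 0
gcd(631, 962) = 1, so the inverse exists.
Bézout: 1 = −61*962 + 93*631.
So 631⁻¹ ≡ 93 (mod 962).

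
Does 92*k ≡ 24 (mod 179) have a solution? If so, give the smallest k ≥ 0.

gcd(92, 179) = 1, so a unique solution mod 179 exists.
92⁻¹ ≡ 72 (mod 179).
k ≡ 72*24 ≡ 117 (mod 179).

117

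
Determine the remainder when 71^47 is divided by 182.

141

Using repeated squaring:
47 in binary is 101111, i.e. 47 = 32 + 8 + 4 + 2 + 1.
71^1 ≡ 71 (mod 182)
71^2 ≡ 71^2 = 5041 ≡ 127 (mod 182)
71^4 ≡ 127^2 = 16129 ≡ 113 (mod 182)
71^8 ≡ 113^2 = 12769 ≡ 29 (mod 182)
71^16 ≡ 29^2 = 841 ≡ 113 (mod 182)
71^32 ≡ 113^2 = 12769 ≡ 29 (mod 182)
71^47 = 71^32 × 71^8 × 71^4 × 71^2 × 71^1 ≡ 29 × 29 × 113 × 127 × 71 (mod 182).
Accumulate the product:
29 × 29 = 841 ≡ 113
113 × 113 = 12769 ≡ 29
29 × 127 = 3683 ≡ 43
43 × 71 = 3053 ≡ 141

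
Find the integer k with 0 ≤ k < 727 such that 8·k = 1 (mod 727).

727 = 90×8 + 7
8 = 1×7 + 1
7 = 7×1 + 0
gcd(8, 727) = 1, so the inverse exists.
Bézout: 1 = −1×727 + 91×8.
So 8⁻¹ ≡ 91 (mod 727).

91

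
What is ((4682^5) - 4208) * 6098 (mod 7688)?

384

(4682)^5 ≡ 2264 (mod 7688)
2264 - 4208 = -1944 ≡ 5744 (mod 7688)
5744 * 6098 = 35026912 ≡ 384 (mod 7688)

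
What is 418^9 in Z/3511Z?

Using repeated squaring:
418^1 ≡ 418 (mod 3511)
418^2 ≡ 418^2 = 174724 ≡ 2685 (mod 3511)
418^4 ≡ 2685^2 = 7209225 ≡ 1142 (mod 3511)
418^8 ≡ 1142^2 = 1304164 ≡ 1583 (mod 3511)
418^9 = 418^8 × 418^1 ≡ 1583 × 418 (mod 3511).
1583 × 418 = 661694 ≡ 1626 (mod 3511).

1626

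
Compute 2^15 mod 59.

By square-and-multiply:
2^1 ≡ 2 (mod 59)
2^2 ≡ 2^2 = 4 (mod 59)
2^4 ≡ 4^2 = 16 (mod 59)
2^8 ≡ 16^2 = 256 ≡ 20 (mod 59)
2^15 = 2^8 · 2^4 · 2^2 · 2^1 ≡ 20 · 16 · 4 · 2 (mod 59).
Accumulate the product:
20 · 16 = 320 ≡ 25
25 · 4 = 100 ≡ 41
41 · 2 = 82 ≡ 23

23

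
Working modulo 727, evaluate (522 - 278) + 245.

522 - 278 = 244
244 + 245 = 489

489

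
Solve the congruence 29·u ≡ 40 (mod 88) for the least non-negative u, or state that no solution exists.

gcd(29, 88) = 1, so a unique solution mod 88 exists.
29⁻¹ ≡ 85 (mod 88).
u ≡ 85·40 ≡ 56 (mod 88).

56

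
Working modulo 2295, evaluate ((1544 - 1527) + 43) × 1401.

1544 - 1527 = 17
17 + 43 = 60
60 × 1401 = 84060 ≡ 1440 (mod 2295)

1440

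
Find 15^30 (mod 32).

1

30 in binary is 11110, i.e. 30 = 16 + 8 + 4 + 2.
15^1 ≡ 15 (mod 32)
15^2 ≡ 15^2 = 225 ≡ 1 (mod 32)
15^4 ≡ 1^2 = 1 (mod 32)
15^8 ≡ 1^2 = 1 (mod 32)
15^16 ≡ 1^2 = 1 (mod 32)
15^30 = 15^16 * 15^8 * 15^4 * 15^2 ≡ 1 * 1 * 1 * 1 (mod 32).
Accumulate the product:
1 * 1 = 1
1 * 1 = 1
1 * 1 = 1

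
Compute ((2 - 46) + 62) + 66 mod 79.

5

2 - 46 = -44 ≡ 35 (mod 79)
35 + 62 = 97 ≡ 18 (mod 79)
18 + 66 = 84 ≡ 5 (mod 79)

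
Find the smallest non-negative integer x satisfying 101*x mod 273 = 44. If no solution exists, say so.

gcd(101, 273) = 1, so a unique solution mod 273 exists.
101⁻¹ ≡ 173 (mod 273).
x ≡ 173*44 ≡ 241 (mod 273).

241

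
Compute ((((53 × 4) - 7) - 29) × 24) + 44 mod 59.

53 × 4 = 212 ≡ 35 (mod 59)
35 - 7 = 28
28 - 29 = -1 ≡ 58 (mod 59)
58 × 24 = 1392 ≡ 35 (mod 59)
35 + 44 = 79 ≡ 20 (mod 59)

20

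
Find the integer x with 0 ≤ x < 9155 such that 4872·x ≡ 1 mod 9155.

3948

9155 = 1*4872 + 4283
4872 = 1*4283 + 589
4283 = 7*589 + 160
589 = 3*160 + 109
160 = 1*109 + 51
109 = 2*51 + 7
51 = 7*7 + 2
7 = 3*2 + 1
2 = 2*1 + 0
gcd(4872, 9155) = 1, so the inverse exists.
Bézout: 1 = −2101*9155 + 3948*4872.
So 4872⁻¹ ≡ 3948 (mod 9155).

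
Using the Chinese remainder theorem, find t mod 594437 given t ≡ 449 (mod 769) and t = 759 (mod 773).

769⁻¹ mod 773: 769·193 ≡ 1 (mod 773), so 769⁻¹ ≡ 193.
t = 449 + 769·((759 − 449)·193 mod 773) = 449 + 769·309 = 238070.

238070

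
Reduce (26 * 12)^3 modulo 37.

26

26 * 12 = 312 ≡ 16 (mod 37)
(16)^3 ≡ 26 (mod 37)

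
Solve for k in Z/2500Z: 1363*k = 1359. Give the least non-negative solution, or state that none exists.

gcd(1363, 2500) = 1, so a unique solution mod 2500 exists.
1363⁻¹ ≡ 1427 (mod 2500).
k ≡ 1427*1359 ≡ 1793 (mod 2500).

1793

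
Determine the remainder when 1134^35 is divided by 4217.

1505

35 in binary is 100011, i.e. 35 = 32 + 2 + 1.
1134^1 ≡ 1134 (mod 4217)
1134^2 ≡ 1134^2 = 1285956 ≡ 3988 (mod 4217)
1134^4 ≡ 3988^2 = 15904144 ≡ 1837 (mod 4217)
1134^8 ≡ 1837^2 = 3374569 ≡ 969 (mod 4217)
1134^16 ≡ 969^2 = 938961 ≡ 2787 (mod 4217)
1134^32 ≡ 2787^2 = 7767369 ≡ 3872 (mod 4217)
1134^35 = 1134^32 · 1134^2 · 1134^1 ≡ 3872 · 3988 · 1134 (mod 4217).
Accumulate the product:
3872 · 3988 = 15441536 ≡ 3099
3099 · 1134 = 3514266 ≡ 1505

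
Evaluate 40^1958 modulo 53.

36

1958 in binary is 11110100110, i.e. 1958 = 1024 + 512 + 256 + 128 + 32 + 4 + 2.
40^1 ≡ 40 (mod 53)
40^2 ≡ 40^2 = 1600 ≡ 10 (mod 53)
40^4 ≡ 10^2 = 100 ≡ 47 (mod 53)
40^8 ≡ 47^2 = 2209 ≡ 36 (mod 53)
40^16 ≡ 36^2 = 1296 ≡ 24 (mod 53)
40^32 ≡ 24^2 = 576 ≡ 46 (mod 53)
40^64 ≡ 46^2 = 2116 ≡ 49 (mod 53)
40^128 ≡ 49^2 = 2401 ≡ 16 (mod 53)
40^256 ≡ 16^2 = 256 ≡ 44 (mod 53)
40^512 ≡ 44^2 = 1936 ≡ 28 (mod 53)
40^1024 ≡ 28^2 = 784 ≡ 42 (mod 53)
40^1958 = 40^1024 * 40^512 * 40^256 * 40^128 * 40^32 * 40^4 * 40^2 ≡ 42 * 28 * 44 * 16 * 46 * 47 * 10 (mod 53).
Accumulate the product:
42 * 28 = 1176 ≡ 10
10 * 44 = 440 ≡ 16
16 * 16 = 256 ≡ 44
44 * 46 = 2024 ≡ 10
10 * 47 = 470 ≡ 46
46 * 10 = 460 ≡ 36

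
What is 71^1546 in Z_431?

223

Using repeated squaring:
1546 in binary is 11000001010, i.e. 1546 = 1024 + 512 + 8 + 2.
71^1 ≡ 71 (mod 431)
71^2 ≡ 71^2 = 5041 ≡ 300 (mod 431)
71^4 ≡ 300^2 = 90000 ≡ 352 (mod 431)
71^8 ≡ 352^2 = 123904 ≡ 207 (mod 431)
71^16 ≡ 207^2 = 42849 ≡ 180 (mod 431)
71^32 ≡ 180^2 = 32400 ≡ 75 (mod 431)
71^64 ≡ 75^2 = 5625 ≡ 22 (mod 431)
71^128 ≡ 22^2 = 484 ≡ 53 (mod 431)
71^256 ≡ 53^2 = 2809 ≡ 223 (mod 431)
71^512 ≡ 223^2 = 49729 ≡ 164 (mod 431)
71^1024 ≡ 164^2 = 26896 ≡ 174 (mod 431)
71^1546 = 71^1024 × 71^512 × 71^8 × 71^2 ≡ 174 × 164 × 207 × 300 (mod 431).
Accumulate the product:
174 × 164 = 28536 ≡ 90
90 × 207 = 18630 ≡ 97
97 × 300 = 29100 ≡ 223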